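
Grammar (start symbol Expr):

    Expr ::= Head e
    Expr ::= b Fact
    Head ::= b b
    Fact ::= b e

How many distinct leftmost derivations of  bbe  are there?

Parse trees for bbe:
  [Expr [Head b b] e]
  [Expr b [Fact b e]]

2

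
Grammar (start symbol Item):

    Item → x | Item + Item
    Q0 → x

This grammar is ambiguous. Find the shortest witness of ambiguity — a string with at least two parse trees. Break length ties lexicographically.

x + x + x

length 1: no string has ≥2 trees
length 3: no string has ≥2 trees
length 5: x + x + x has 2 parse trees

Two derivations of x + x + x:
  Item ⇒ Item + Item ⇒ x + Item ⇒ x + Item + Item ⇒ x + x + Item ⇒ x + x + x
  Item ⇒ Item + Item ⇒ Item + Item + Item ⇒ x + Item + Item ⇒ x + x + Item ⇒ x + x + x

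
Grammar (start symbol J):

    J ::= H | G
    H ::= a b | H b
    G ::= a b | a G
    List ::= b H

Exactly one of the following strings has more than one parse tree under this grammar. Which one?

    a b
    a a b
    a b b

a b: 2 trees
a a b: 1 tree
a b b: 1 tree

a b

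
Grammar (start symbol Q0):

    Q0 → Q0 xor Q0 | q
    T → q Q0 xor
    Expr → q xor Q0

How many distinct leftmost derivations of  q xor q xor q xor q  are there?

5

Parse trees for q xor q xor q xor q:
  [Q0 [Q0 q] xor [Q0 [Q0 q] xor [Q0 [Q0 q] xor [Q0 q]]]]
  [Q0 [Q0 q] xor [Q0 [Q0 [Q0 q] xor [Q0 q]] xor [Q0 q]]]
  [Q0 [Q0 [Q0 q] xor [Q0 q]] xor [Q0 [Q0 q] xor [Q0 q]]]
  [Q0 [Q0 [Q0 q] xor [Q0 [Q0 q] xor [Q0 q]]] xor [Q0 q]]
  [Q0 [Q0 [Q0 [Q0 q] xor [Q0 q]] xor [Q0 q]] xor [Q0 q]]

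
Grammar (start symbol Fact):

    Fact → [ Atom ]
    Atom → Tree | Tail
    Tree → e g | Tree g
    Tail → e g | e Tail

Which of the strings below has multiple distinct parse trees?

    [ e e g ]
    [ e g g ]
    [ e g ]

[ e e g ]: 1 tree
[ e g g ]: 1 tree
[ e g ]: 2 trees

[ e g ]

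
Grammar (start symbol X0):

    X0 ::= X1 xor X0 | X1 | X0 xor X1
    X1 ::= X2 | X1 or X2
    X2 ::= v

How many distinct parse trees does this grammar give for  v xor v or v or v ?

2

Parse trees for v xor v or v or v:
  [X0 [X1 [X2 v]] xor [X0 [X1 [X1 [X1 [X2 v]] or [X2 v]] or [X2 v]]]]
  [X0 [X0 [X1 [X2 v]]] xor [X1 [X1 [X1 [X2 v]] or [X2 v]] or [X2 v]]]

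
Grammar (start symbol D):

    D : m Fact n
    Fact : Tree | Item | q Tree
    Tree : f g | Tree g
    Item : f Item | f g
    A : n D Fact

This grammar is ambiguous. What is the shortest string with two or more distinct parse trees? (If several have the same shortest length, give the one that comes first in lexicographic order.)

length 4: m f g n has 2 parse trees

Two derivations of m f g n:
  D ⇒ m Fact n ⇒ m Tree n ⇒ m f g n
  D ⇒ m Fact n ⇒ m Item n ⇒ m f g n

m f g n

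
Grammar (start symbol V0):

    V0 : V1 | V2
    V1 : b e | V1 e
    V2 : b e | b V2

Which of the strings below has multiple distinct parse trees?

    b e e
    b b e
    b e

b e

b e e: 1 tree
b b e: 1 tree
b e: 2 trees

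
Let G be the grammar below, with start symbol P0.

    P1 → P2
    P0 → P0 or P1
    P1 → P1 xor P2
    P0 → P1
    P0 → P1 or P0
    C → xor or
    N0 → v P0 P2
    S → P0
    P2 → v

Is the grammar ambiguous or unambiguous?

Ambiguous

Witness: v or v

Derivation 1: P0 ⇒ P0 or P1 ⇒ P1 or P1 ⇒ P2 or P1 ⇒ v or P1 ⇒ v or P2 ⇒ v or v
Derivation 2: P0 ⇒ P1 or P0 ⇒ P2 or P0 ⇒ v or P0 ⇒ v or P1 ⇒ v or P2 ⇒ v or v

Two distinct leftmost derivations for the same string.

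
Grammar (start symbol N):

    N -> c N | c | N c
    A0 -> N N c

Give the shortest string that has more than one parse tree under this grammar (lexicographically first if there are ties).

c c

length 1: no string has ≥2 trees
length 2: c c has 2 parse trees

Two derivations of c c:
  N ⇒ c N ⇒ c c
  N ⇒ N c ⇒ c c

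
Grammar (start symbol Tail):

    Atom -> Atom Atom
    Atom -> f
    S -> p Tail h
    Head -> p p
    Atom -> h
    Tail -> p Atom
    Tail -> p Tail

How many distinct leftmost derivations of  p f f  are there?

Parse trees for p f f:
  [Tail p [Atom [Atom f] [Atom f]]]

1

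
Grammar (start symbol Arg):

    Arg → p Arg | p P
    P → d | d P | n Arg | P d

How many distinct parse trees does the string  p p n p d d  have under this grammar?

3

Parse trees for p p n p d d:
  [Arg p [Arg p [P n [Arg p [P d [P d]]]]]]
  [Arg p [Arg p [P n [Arg p [P [P d] d]]]]]
  [Arg p [Arg p [P [P n [Arg p [P d]]] d]]]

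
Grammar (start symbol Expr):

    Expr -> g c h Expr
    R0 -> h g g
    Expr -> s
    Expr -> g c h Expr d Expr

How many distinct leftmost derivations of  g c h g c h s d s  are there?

2

Parse trees for g c h g c h s d s:
  [Expr g c h [Expr g c h [Expr s] d [Expr s]]]
  [Expr g c h [Expr g c h [Expr s]] d [Expr s]]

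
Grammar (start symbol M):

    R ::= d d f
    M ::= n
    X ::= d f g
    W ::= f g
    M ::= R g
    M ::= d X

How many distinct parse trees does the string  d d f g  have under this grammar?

Parse trees for d d f g:
  [M [R d d f] g]
  [M d [X d f g]]

2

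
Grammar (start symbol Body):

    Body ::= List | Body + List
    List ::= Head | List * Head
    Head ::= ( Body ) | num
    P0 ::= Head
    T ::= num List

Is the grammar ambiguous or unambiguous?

Unambiguous

(P0, T are unreachable from Body, so their rules don't affect L(Body).) Body → Body + List | List  ;  List → List * Head | Head  — a left-associative chain with Head at the bottom. Each string factors uniquely by precedence.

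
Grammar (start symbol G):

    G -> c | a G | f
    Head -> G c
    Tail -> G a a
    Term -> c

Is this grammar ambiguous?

Unambiguous

Only G is reachable from G; ignoring the rest: Each reachable nonterminal has at most one production per leading terminal, and all productions are right-linear; the derivation is determined token-by-token.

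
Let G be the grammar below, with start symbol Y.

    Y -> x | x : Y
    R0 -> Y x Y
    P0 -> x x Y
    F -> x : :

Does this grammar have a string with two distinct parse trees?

Only Y is reachable from Y; ignoring the rest: Right-recursive list with a separator: after each atom, whether the separator follows determines the rule. One parse per string.

Unambiguous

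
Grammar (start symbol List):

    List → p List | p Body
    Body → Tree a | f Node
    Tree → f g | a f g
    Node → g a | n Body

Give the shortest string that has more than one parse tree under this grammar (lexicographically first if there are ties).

length 4: p f g a has 2 parse trees

Two derivations of p f g a:
  List ⇒ p Body ⇒ p Tree a ⇒ p f g a
  List ⇒ p Body ⇒ p f Node ⇒ p f g a

p f g a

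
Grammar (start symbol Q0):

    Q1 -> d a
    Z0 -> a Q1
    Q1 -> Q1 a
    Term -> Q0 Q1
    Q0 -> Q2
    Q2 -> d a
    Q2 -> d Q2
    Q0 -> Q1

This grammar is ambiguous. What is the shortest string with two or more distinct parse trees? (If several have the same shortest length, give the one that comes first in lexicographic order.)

length 2: d a has 2 parse trees

Two derivations of d a:
  Q0 ⇒ Q2 ⇒ d a
  Q0 ⇒ Q1 ⇒ d a

d a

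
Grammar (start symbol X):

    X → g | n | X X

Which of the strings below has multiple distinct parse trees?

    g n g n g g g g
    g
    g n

g n g n g g g g

g n g n g g g g: 429 trees
g: 1 tree
g n: 1 tree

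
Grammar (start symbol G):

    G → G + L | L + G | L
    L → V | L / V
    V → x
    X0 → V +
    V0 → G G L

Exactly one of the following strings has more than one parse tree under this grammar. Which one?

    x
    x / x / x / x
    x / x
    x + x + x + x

x: 1 tree
x / x / x / x: 1 tree
x / x: 1 tree
x + x + x + x: 8 trees

x + x + x + x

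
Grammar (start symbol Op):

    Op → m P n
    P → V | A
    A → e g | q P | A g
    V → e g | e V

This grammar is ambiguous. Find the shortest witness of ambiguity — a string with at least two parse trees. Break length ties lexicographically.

length 4: m e g n has 2 parse trees

Two derivations of m e g n:
  Op ⇒ m P n ⇒ m V n ⇒ m e g n
  Op ⇒ m P n ⇒ m A n ⇒ m e g n

m e g n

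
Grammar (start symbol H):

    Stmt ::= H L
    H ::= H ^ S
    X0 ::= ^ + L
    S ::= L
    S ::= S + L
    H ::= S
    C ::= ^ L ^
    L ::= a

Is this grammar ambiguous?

Unambiguous

(Stmt, X0, C are unreachable from H, so their rules don't affect L(H).) H → H ^ S | S  ;  S → S + L | L  — a left-associative chain with L at the bottom. Each string factors uniquely by precedence.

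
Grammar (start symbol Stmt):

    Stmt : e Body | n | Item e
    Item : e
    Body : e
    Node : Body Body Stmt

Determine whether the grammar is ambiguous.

Witness: e e

Derivation 1: Stmt ⇒ e Body ⇒ e e
Derivation 2: Stmt ⇒ Item e ⇒ e e

Two distinct leftmost derivations for the same string.

Ambiguous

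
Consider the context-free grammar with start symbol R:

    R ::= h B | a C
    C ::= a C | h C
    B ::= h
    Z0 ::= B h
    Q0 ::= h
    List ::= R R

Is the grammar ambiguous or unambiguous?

Only R, C, B are reachable from R; ignoring the rest: The reachable rules are right-linear with at most one rule per (nonterminal, next-terminal) pair. Each input token forces the next rule, so parsing is deterministic.

Unambiguous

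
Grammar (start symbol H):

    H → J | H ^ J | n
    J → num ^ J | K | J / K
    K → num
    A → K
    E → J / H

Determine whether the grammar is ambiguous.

Witness: num ^ num

Derivation 1: H ⇒ J ⇒ num ^ J ⇒ num ^ K ⇒ num ^ num
Derivation 2: H ⇒ H ^ J ⇒ J ^ J ⇒ K ^ J ⇒ num ^ J ⇒ num ^ K ⇒ num ^ num

Two distinct leftmost derivations for the same string.

Ambiguous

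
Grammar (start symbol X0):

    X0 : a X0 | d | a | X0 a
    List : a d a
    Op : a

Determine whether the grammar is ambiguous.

Witness: a a

Derivation 1: X0 ⇒ a X0 ⇒ a a
Derivation 2: X0 ⇒ X0 a ⇒ a a

Two distinct leftmost derivations for the same string.

Ambiguous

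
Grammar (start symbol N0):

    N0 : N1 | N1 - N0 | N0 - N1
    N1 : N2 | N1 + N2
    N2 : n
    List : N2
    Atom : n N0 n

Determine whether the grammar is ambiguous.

Ambiguous

Witness: n - n

Derivation 1: N0 ⇒ N1 - N0 ⇒ N2 - N0 ⇒ n - N0 ⇒ n - N1 ⇒ n - N2 ⇒ n - n
Derivation 2: N0 ⇒ N0 - N1 ⇒ N1 - N1 ⇒ N2 - N1 ⇒ n - N1 ⇒ n - N2 ⇒ n - n

Two distinct leftmost derivations for the same string.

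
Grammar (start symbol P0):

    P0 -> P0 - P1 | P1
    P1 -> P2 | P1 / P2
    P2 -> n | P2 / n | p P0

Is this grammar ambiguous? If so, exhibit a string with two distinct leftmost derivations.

Ambiguous

Witness: n / n

Derivation 1: P0 ⇒ P1 ⇒ P2 ⇒ P2 / n ⇒ n / n
Derivation 2: P0 ⇒ P1 ⇒ P1 / P2 ⇒ P2 / P2 ⇒ n / P2 ⇒ n / n

Two distinct leftmost derivations for the same string.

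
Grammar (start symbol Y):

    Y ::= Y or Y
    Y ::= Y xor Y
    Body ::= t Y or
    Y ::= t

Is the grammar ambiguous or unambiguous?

Ambiguous

Witness: t or t or t

Derivation 1: Y ⇒ Y or Y ⇒ Y or Y or Y ⇒ t or Y or Y ⇒ t or t or Y ⇒ t or t or t
Derivation 2: Y ⇒ Y or Y ⇒ t or Y ⇒ t or Y or Y ⇒ t or t or Y ⇒ t or t or t

Two distinct leftmost derivations for the same string.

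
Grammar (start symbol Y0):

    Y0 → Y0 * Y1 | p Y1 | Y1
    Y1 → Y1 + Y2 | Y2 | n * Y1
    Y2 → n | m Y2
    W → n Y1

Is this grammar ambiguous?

Witness: n * n

Derivation 1: Y0 ⇒ Y0 * Y1 ⇒ Y1 * Y1 ⇒ Y2 * Y1 ⇒ n * Y1 ⇒ n * Y2 ⇒ n * n
Derivation 2: Y0 ⇒ Y1 ⇒ n * Y1 ⇒ n * Y2 ⇒ n * n

Two distinct leftmost derivations for the same string.

Ambiguous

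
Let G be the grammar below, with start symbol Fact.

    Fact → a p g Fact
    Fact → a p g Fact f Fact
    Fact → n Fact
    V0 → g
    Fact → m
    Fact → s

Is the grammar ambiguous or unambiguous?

Ambiguous

Witness: a p g a p g m f m

Derivation 1: Fact ⇒ a p g Fact ⇒ a p g a p g Fact f Fact ⇒ a p g a p g m f Fact ⇒ a p g a p g m f m
Derivation 2: Fact ⇒ a p g Fact f Fact ⇒ a p g a p g Fact f Fact ⇒ a p g a p g m f Fact ⇒ a p g a p g m f m

Two distinct leftmost derivations for the same string.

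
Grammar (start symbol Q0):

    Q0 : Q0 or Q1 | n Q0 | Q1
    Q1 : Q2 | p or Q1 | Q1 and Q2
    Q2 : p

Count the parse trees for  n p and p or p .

2

Parse trees for n p and p or p:
  [Q0 [Q0 n [Q0 [Q1 [Q1 [Q2 p]] and [Q2 p]]]] or [Q1 [Q2 p]]]
  [Q0 n [Q0 [Q0 [Q1 [Q1 [Q2 p]] and [Q2 p]]] or [Q1 [Q2 p]]]]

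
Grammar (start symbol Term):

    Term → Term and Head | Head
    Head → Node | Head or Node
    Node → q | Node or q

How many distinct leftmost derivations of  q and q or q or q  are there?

4

Parse trees for q and q or q or q:
  [Term [Term [Head [Node q]]] and [Head [Node [Node [Node q] or q] or q]]]
  [Term [Term [Head [Node q]]] and [Head [Head [Node q]] or [Node [Node q] or q]]]
  [Term [Term [Head [Node q]]] and [Head [Head [Node [Node q] or q]] or [Node q]]]
  [Term [Term [Head [Node q]]] and [Head [Head [Head [Node q]] or [Node q]] or [Node q]]]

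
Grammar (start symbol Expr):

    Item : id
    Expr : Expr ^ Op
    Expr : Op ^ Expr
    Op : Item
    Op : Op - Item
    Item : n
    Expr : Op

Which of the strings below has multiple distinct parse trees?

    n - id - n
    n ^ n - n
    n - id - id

n - id - n: 1 tree
n ^ n - n: 2 trees
n - id - id: 1 tree

n ^ n - n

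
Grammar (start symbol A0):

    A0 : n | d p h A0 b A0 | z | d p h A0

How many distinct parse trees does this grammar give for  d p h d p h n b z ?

Parse trees for d p h d p h n b z:
  [A0 d p h [A0 d p h [A0 n]] b [A0 z]]
  [A0 d p h [A0 d p h [A0 n] b [A0 z]]]

2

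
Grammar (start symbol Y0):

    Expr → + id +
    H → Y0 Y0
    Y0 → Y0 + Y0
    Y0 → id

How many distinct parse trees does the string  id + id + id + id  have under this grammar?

5

Parse trees for id + id + id + id:
  [Y0 [Y0 id] + [Y0 [Y0 id] + [Y0 [Y0 id] + [Y0 id]]]]
  [Y0 [Y0 id] + [Y0 [Y0 [Y0 id] + [Y0 id]] + [Y0 id]]]
  [Y0 [Y0 [Y0 id] + [Y0 id]] + [Y0 [Y0 id] + [Y0 id]]]
  [Y0 [Y0 [Y0 id] + [Y0 [Y0 id] + [Y0 id]]] + [Y0 id]]
  [Y0 [Y0 [Y0 [Y0 id] + [Y0 id]] + [Y0 id]] + [Y0 id]]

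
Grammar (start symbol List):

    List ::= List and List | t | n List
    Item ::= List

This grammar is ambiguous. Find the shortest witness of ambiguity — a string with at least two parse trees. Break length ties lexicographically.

n t and t

length 1: no string has ≥2 trees
length 2: no string has ≥2 trees
length 3: no string has ≥2 trees
length 4: n t and t has 2 parse trees

Two derivations of n t and t:
  List ⇒ List and List ⇒ n List and List ⇒ n t and List ⇒ n t and t
  List ⇒ n List ⇒ n List and List ⇒ n t and List ⇒ n t and t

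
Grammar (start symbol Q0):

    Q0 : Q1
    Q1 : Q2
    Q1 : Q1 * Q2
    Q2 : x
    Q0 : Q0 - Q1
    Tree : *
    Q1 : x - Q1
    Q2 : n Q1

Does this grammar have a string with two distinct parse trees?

Witness: x - x

Derivation 1: Q0 ⇒ Q1 ⇒ x - Q1 ⇒ x - Q2 ⇒ x - x
Derivation 2: Q0 ⇒ Q0 - Q1 ⇒ Q1 - Q1 ⇒ Q2 - Q1 ⇒ x - Q1 ⇒ x - Q2 ⇒ x - x

Two distinct leftmost derivations for the same string.

Ambiguous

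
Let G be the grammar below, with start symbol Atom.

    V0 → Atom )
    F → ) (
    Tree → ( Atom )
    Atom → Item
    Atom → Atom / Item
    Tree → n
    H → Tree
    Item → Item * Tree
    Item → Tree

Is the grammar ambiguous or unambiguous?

Only Atom, Item, Tree are reachable from Atom; ignoring the rest: The grammar is stratified — Atom handles '/' (left-recursive), Item handles '*', Tree atoms. Each operator has a fixed associativity and precedence level, so every string has one parse.

Unambiguous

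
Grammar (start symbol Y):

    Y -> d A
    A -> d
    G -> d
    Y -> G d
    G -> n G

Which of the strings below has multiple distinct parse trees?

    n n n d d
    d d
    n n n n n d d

d d

n n n d d: 1 tree
d d: 2 trees
n n n n n d d: 1 tree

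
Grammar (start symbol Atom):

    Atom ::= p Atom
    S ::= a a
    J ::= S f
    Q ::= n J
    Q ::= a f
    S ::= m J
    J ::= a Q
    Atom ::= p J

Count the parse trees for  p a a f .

2

Parse trees for p a a f:
  [Atom p [J [S a a] f]]
  [Atom p [J a [Q a f]]]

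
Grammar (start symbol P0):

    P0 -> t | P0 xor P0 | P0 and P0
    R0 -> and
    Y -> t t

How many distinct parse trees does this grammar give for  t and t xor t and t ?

Parse trees for t and t xor t and t:
  [P0 [P0 [P0 t] and [P0 t]] xor [P0 [P0 t] and [P0 t]]]
  [P0 [P0 t] and [P0 [P0 t] xor [P0 [P0 t] and [P0 t]]]]
  [P0 [P0 t] and [P0 [P0 [P0 t] xor [P0 t]] and [P0 t]]]
  [P0 [P0 [P0 [P0 t] and [P0 t]] xor [P0 t]] and [P0 t]]
  [P0 [P0 [P0 t] and [P0 [P0 t] xor [P0 t]]] and [P0 t]]

5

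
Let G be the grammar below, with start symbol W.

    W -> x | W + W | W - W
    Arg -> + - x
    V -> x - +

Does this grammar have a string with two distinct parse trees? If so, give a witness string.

Witness: x + x + x

Derivation 1: W ⇒ W + W ⇒ x + W ⇒ x + W + W ⇒ x + x + W ⇒ x + x + x
Derivation 2: W ⇒ W + W ⇒ W + W + W ⇒ x + W + W ⇒ x + x + W ⇒ x + x + x

Two distinct leftmost derivations for the same string.

Ambiguous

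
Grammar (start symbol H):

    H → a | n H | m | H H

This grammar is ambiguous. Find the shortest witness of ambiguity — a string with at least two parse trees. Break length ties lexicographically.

a a a

length 1: no string has ≥2 trees
length 2: no string has ≥2 trees
length 3: a a a has 2 parse trees

Two derivations of a a a:
  H ⇒ H H ⇒ a H ⇒ a H H ⇒ a a H ⇒ a a a
  H ⇒ H H ⇒ H H H ⇒ a H H ⇒ a a H ⇒ a a a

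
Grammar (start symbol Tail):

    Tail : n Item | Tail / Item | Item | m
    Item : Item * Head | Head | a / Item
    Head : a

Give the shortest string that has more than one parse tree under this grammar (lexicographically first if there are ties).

length 1: no string has ≥2 trees
length 2: no string has ≥2 trees
length 3: a / a has 2 parse trees

Two derivations of a / a:
  Tail ⇒ Tail / Item ⇒ Item / Item ⇒ Head / Item ⇒ a / Item ⇒ a / Head ⇒ a / a
  Tail ⇒ Item ⇒ a / Item ⇒ a / Head ⇒ a / a

a / a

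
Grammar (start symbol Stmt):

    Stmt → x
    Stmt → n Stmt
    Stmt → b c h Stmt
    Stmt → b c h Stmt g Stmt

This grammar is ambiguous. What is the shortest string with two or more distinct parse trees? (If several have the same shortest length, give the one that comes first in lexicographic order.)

length 1: no string has ≥2 trees
length 2: no string has ≥2 trees
length 3: no string has ≥2 trees
length 4: no string has ≥2 trees
length 5: no string has ≥2 trees
length 6: no string has ≥2 trees
length 7: no string has ≥2 trees
length 8: no string has ≥2 trees
length 9: b c h b c h x g x has 2 parse trees

Two derivations of b c h b c h x g x:
  Stmt ⇒ b c h Stmt ⇒ b c h b c h Stmt g Stmt ⇒ b c h b c h x g Stmt ⇒ b c h b c h x g x
  Stmt ⇒ b c h Stmt g Stmt ⇒ b c h b c h Stmt g Stmt ⇒ b c h b c h x g Stmt ⇒ b c h b c h x g x

b c h b c h x g x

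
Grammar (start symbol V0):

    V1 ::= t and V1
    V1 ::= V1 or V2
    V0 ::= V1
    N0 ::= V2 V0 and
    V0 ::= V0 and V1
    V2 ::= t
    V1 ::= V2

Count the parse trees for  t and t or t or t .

4

Parse trees for t and t or t or t:
  [V0 [V1 t and [V1 [V1 [V1 [V2 t]] or [V2 t]] or [V2 t]]]]
  [V0 [V1 [V1 t and [V1 [V1 [V2 t]] or [V2 t]]] or [V2 t]]]
  [V0 [V1 [V1 [V1 t and [V1 [V2 t]]] or [V2 t]] or [V2 t]]]
  [V0 [V0 [V1 [V2 t]]] and [V1 [V1 [V1 [V2 t]] or [V2 t]] or [V2 t]]]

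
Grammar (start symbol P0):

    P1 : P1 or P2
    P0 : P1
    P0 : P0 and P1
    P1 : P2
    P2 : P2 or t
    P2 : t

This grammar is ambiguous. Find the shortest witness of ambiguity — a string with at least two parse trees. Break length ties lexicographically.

length 1: no string has ≥2 trees
length 3: t or t has 2 parse trees

Two derivations of t or t:
  P0 ⇒ P1 ⇒ P1 or P2 ⇒ P2 or P2 ⇒ t or P2 ⇒ t or t
  P0 ⇒ P1 ⇒ P2 ⇒ P2 or t ⇒ t or t

t or t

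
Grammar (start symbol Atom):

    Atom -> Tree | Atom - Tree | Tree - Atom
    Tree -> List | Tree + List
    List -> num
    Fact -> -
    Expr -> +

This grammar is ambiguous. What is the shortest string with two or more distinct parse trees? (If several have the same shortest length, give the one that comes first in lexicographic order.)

length 1: no string has ≥2 trees
length 3: num - num has 2 parse trees

Two derivations of num - num:
  Atom ⇒ Atom - Tree ⇒ Tree - Tree ⇒ List - Tree ⇒ num - Tree ⇒ num - List ⇒ num - num
  Atom ⇒ Tree - Atom ⇒ List - Atom ⇒ num - Atom ⇒ num - Tree ⇒ num - List ⇒ num - num

num - num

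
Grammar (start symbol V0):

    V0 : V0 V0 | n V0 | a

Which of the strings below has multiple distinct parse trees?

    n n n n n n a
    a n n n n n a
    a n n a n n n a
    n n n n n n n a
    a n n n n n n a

a n n a n n n a

n n n n n n a: 1 tree
a n n n n n a: 1 tree
a n n a n n n a: 4 trees
n n n n n n n a: 1 tree
a n n n n n n a: 1 tree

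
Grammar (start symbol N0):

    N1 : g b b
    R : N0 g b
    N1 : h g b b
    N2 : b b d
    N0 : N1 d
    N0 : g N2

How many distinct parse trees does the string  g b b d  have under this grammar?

Parse trees for g b b d:
  [N0 [N1 g b b] d]
  [N0 g [N2 b b d]]

2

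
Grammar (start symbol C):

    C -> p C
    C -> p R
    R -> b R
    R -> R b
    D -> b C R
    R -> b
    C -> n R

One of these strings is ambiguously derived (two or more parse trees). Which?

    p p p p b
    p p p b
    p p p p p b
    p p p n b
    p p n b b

p p p p b: 1 tree
p p p b: 1 tree
p p p p p b: 1 tree
p p p n b: 1 tree
p p n b b: 2 trees

p p n b b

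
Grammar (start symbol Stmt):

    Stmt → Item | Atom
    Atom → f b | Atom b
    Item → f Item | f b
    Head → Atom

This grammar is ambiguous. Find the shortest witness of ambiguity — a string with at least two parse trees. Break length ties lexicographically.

f b

length 2: f b has 2 parse trees

Two derivations of f b:
  Stmt ⇒ Item ⇒ f b
  Stmt ⇒ Atom ⇒ f b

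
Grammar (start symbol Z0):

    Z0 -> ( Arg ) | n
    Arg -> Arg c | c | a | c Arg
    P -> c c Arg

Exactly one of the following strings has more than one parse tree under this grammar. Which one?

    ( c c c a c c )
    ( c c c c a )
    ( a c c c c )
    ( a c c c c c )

( c c c a c c ): 10 trees
( c c c c a ): 1 tree
( a c c c c ): 1 tree
( a c c c c c ): 1 tree

( c c c a c c )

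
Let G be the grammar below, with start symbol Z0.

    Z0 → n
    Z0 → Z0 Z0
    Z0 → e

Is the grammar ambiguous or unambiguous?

Ambiguous

Witness: e e e

Derivation 1: Z0 ⇒ Z0 Z0 ⇒ Z0 Z0 Z0 ⇒ e Z0 Z0 ⇒ e e Z0 ⇒ e e e
Derivation 2: Z0 ⇒ Z0 Z0 ⇒ e Z0 ⇒ e Z0 Z0 ⇒ e e Z0 ⇒ e e e

Two distinct leftmost derivations for the same string.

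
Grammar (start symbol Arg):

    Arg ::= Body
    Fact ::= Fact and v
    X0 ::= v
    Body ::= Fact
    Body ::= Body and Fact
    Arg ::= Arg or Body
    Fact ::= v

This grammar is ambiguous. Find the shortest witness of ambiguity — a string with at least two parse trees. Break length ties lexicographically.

v and v

length 1: no string has ≥2 trees
length 3: v and v has 2 parse trees

Two derivations of v and v:
  Arg ⇒ Body ⇒ Fact ⇒ Fact and v ⇒ v and v
  Arg ⇒ Body ⇒ Body and Fact ⇒ Fact and Fact ⇒ v and Fact ⇒ v and v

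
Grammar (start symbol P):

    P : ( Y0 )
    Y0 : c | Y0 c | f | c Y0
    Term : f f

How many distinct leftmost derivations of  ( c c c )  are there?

4

Parse trees for ( c c c ):
  [P ( [Y0 [Y0 [Y0 c] c] c] )]
  [P ( [Y0 [Y0 c [Y0 c]] c] )]
  [P ( [Y0 c [Y0 [Y0 c] c]] )]
  [P ( [Y0 c [Y0 c [Y0 c]]] )]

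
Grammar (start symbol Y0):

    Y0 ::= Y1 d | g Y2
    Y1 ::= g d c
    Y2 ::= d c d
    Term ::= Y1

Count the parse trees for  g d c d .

2

Parse trees for g d c d:
  [Y0 [Y1 g d c] d]
  [Y0 g [Y2 d c d]]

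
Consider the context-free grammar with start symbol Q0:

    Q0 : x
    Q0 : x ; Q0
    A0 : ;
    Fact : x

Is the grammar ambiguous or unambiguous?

Unambiguous

(Fact, A0 are unreachable from Q0, so their rules don't affect L(Q0).) The reachable grammar is A → atom sep A | atom. Each atom is followed by either the separator (recurse) or end-of-string (stop) — no choice point.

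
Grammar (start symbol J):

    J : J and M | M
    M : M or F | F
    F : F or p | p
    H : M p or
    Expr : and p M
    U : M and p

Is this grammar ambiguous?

Ambiguous

Witness: p or p

Derivation 1: J ⇒ M ⇒ M or F ⇒ F or F ⇒ p or F ⇒ p or p
Derivation 2: J ⇒ M ⇒ F ⇒ F or p ⇒ p or p

Two distinct leftmost derivations for the same string.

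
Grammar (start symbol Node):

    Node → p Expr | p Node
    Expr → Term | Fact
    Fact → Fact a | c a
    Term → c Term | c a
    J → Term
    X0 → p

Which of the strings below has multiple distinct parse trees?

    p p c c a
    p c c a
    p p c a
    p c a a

p p c a

p p c c a: 1 tree
p c c a: 1 tree
p p c a: 2 trees
p c a a: 1 tree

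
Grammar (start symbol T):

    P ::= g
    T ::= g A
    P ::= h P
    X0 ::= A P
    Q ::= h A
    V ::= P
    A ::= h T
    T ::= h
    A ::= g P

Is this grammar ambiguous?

Unambiguous

Only T, A, P are reachable from T; ignoring the rest: Each reachable nonterminal has at most one production per leading terminal, and all productions are right-linear; the derivation is determined token-by-token.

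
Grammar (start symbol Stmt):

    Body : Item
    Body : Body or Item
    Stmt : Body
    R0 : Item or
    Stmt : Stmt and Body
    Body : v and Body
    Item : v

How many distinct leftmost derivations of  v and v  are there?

2

Parse trees for v and v:
  [Stmt [Body v and [Body [Item v]]]]
  [Stmt [Stmt [Body [Item v]]] and [Body [Item v]]]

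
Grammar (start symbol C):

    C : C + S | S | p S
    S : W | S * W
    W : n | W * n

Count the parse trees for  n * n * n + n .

4

Parse trees for n * n * n + n:
  [C [C [S [W [W [W n] * n] * n]]] + [S [W n]]]
  [C [C [S [S [W n]] * [W [W n] * n]]] + [S [W n]]]
  [C [C [S [S [W [W n] * n]] * [W n]]] + [S [W n]]]
  [C [C [S [S [S [W n]] * [W n]] * [W n]]] + [S [W n]]]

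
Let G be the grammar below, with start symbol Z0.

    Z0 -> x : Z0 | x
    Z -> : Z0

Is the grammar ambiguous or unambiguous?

Unambiguous

(Z is unreachable from Z0, so its rules don't affect L(Z0).) Right-recursive list with a separator: after each atom, whether the separator follows determines the rule. One parse per string.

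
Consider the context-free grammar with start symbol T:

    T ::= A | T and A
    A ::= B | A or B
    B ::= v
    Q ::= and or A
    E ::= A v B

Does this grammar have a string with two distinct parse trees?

(Q, E are unreachable from T, so their rules don't affect L(T).) The grammar is stratified — T handles 'and' (left-recursive), A handles 'or', B atoms. Each operator has a fixed associativity and precedence level, so every string has one parse.

Unambiguous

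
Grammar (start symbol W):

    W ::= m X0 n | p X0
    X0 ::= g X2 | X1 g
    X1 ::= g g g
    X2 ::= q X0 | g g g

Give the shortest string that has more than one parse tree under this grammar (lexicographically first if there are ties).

p g g g g

length 5: p g g g g has 2 parse trees

Two derivations of p g g g g:
  W ⇒ p X0 ⇒ p g X2 ⇒ p g g g g
  W ⇒ p X0 ⇒ p X1 g ⇒ p g g g g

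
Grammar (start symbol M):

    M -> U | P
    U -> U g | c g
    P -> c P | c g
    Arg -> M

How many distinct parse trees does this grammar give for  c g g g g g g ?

1

Parse trees for c g g g g g g:
  [M [U [U [U [U [U [U c g] g] g] g] g] g]]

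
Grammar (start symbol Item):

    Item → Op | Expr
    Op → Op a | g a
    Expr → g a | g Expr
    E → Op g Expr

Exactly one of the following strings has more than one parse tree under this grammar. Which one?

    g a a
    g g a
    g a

g a

g a a: 1 tree
g g a: 1 tree
g a: 2 trees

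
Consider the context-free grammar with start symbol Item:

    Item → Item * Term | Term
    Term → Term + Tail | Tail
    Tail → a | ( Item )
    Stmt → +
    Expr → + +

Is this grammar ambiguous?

(Stmt, Expr are unreachable from Item, so their rules don't affect L(Item).) The grammar is stratified — Item handles '*' (left-recursive), Term handles '+', Tail atoms. Each operator has a fixed associativity and precedence level, so every string has one parse.

Unambiguous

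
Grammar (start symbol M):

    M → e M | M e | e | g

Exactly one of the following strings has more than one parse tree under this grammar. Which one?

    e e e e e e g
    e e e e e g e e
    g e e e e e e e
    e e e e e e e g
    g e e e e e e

e e e e e e g: 1 tree
e e e e e g e e: 21 trees
g e e e e e e e: 1 tree
e e e e e e e g: 1 tree
g e e e e e e: 1 tree

e e e e e g e e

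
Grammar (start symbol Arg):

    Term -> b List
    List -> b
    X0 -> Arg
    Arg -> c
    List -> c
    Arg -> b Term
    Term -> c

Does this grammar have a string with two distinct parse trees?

Unambiguous

(X0 is unreachable from Arg, so its rules don't affect L(Arg).) Each reachable nonterminal has at most one production per leading terminal, and all productions are right-linear; the derivation is determined token-by-token.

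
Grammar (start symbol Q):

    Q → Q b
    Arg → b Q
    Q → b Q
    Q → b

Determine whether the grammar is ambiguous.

Witness: b b

Derivation 1: Q ⇒ Q b ⇒ b b
Derivation 2: Q ⇒ b Q ⇒ b b

Two distinct leftmost derivations for the same string.

Ambiguous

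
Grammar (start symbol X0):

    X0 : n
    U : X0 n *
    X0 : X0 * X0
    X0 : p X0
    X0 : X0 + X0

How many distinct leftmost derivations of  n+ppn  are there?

Parse trees for n+ppn:
  [X0 [X0 n] + [X0 p [X0 p [X0 n]]]]

1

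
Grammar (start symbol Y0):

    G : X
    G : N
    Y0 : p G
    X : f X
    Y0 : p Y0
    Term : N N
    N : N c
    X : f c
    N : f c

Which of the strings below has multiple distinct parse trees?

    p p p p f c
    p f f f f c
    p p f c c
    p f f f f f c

p p p p f c: 2 trees
p f f f f c: 1 tree
p p f c c: 1 tree
p f f f f f c: 1 tree

p p p p f c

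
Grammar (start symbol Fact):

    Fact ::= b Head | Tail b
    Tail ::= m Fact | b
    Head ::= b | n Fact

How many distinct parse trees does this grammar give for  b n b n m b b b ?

Parse trees for b n b n m b b b:
  [Fact b [Head n [Fact b [Head n [Fact [Tail m [Fact b [Head b]]] b]]]]]
  [Fact b [Head n [Fact b [Head n [Fact [Tail m [Fact [Tail b] b]] b]]]]]

2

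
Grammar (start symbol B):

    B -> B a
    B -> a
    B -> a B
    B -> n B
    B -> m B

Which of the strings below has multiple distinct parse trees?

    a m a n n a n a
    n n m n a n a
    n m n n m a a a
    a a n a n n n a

n m n n m a a a

a m a n n a n a: 1 tree
n n m n a n a: 1 tree
n m n n m a a a: 29 trees
a a n a n n n a: 1 tree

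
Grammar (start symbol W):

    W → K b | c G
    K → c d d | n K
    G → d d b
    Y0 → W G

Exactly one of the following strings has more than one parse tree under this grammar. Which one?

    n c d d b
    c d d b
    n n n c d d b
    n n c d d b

n c d d b: 1 tree
c d d b: 2 trees
n n n c d d b: 1 tree
n n c d d b: 1 tree

c d d b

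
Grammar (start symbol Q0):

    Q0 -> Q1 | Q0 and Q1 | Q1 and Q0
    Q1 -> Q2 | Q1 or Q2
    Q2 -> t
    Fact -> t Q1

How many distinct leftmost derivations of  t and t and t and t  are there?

8

Parse trees for t and t and t and t:
  [Q0 [Q0 [Q0 [Q0 [Q1 [Q2 t]]] and [Q1 [Q2 t]]] and [Q1 [Q2 t]]] and [Q1 [Q2 t]]]
  [Q0 [Q0 [Q0 [Q1 [Q2 t]] and [Q0 [Q1 [Q2 t]]]] and [Q1 [Q2 t]]] and [Q1 [Q2 t]]]
  [Q0 [Q0 [Q1 [Q2 t]] and [Q0 [Q0 [Q1 [Q2 t]]] and [Q1 [Q2 t]]]] and [Q1 [Q2 t]]]
  [Q0 [Q0 [Q1 [Q2 t]] and [Q0 [Q1 [Q2 t]] and [Q0 [Q1 [Q2 t]]]]] and [Q1 [Q2 t]]]
  [Q0 [Q1 [Q2 t]] and [Q0 [Q0 [Q0 [Q1 [Q2 t]]] and [Q1 [Q2 t]]] and [Q1 [Q2 t]]]]
  [Q0 [Q1 [Q2 t]] and [Q0 [Q0 [Q1 [Q2 t]] and [Q0 [Q1 [Q2 t]]]] and [Q1 [Q2 t]]]]
  [Q0 [Q1 [Q2 t]] and [Q0 [Q1 [Q2 t]] and [Q0 [Q0 [Q1 [Q2 t]]] and [Q1 [Q2 t]]]]]
  [Q0 [Q1 [Q2 t]] and [Q0 [Q1 [Q2 t]] and [Q0 [Q1 [Q2 t]] and [Q0 [Q1 [Q2 t]]]]]]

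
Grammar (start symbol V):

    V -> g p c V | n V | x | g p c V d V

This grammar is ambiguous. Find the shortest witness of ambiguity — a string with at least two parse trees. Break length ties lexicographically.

g p c g p c x d x

length 1: no string has ≥2 trees
length 2: no string has ≥2 trees
length 3: no string has ≥2 trees
length 4: no string has ≥2 trees
length 5: no string has ≥2 trees
length 6: no string has ≥2 trees
length 7: no string has ≥2 trees
length 8: no string has ≥2 trees
length 9: g p c g p c x d x has 2 parse trees

Two derivations of g p c g p c x d x:
  V ⇒ g p c V ⇒ g p c g p c V d V ⇒ g p c g p c x d V ⇒ g p c g p c x d x
  V ⇒ g p c V d V ⇒ g p c g p c V d V ⇒ g p c g p c x d V ⇒ g p c g p c x d x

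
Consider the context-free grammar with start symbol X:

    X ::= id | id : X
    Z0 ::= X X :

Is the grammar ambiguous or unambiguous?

Only X is reachable from X; ignoring the rest: The reachable grammar is A → atom sep A | atom. Each atom is followed by either the separator (recurse) or end-of-string (stop) — no choice point.

Unambiguous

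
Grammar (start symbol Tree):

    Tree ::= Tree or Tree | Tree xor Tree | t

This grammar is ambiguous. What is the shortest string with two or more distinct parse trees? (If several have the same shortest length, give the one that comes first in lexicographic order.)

t or t or t

length 1: no string has ≥2 trees
length 3: no string has ≥2 trees
length 5: t or t or t has 2 parse trees

Two derivations of t or t or t:
  Tree ⇒ Tree or Tree ⇒ Tree or Tree or Tree ⇒ t or Tree or Tree ⇒ t or t or Tree ⇒ t or t or t
  Tree ⇒ Tree or Tree ⇒ t or Tree ⇒ t or Tree or Tree ⇒ t or t or Tree ⇒ t or t or t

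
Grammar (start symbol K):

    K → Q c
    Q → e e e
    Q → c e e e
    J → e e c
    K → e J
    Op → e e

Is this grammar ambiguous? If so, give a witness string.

Ambiguous

Witness: e e e c

Derivation 1: K ⇒ Q c ⇒ e e e c
Derivation 2: K ⇒ e J ⇒ e e e c

Two distinct leftmost derivations for the same string.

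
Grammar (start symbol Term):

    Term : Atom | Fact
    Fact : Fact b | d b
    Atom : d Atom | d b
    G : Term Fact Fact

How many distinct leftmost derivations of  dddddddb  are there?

1

Parse trees for dddddddb:
  [Term [Atom d [Atom d [Atom d [Atom d [Atom d [Atom d [Atom d b]]]]]]]]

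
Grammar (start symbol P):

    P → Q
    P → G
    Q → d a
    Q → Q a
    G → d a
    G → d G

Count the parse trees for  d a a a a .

Parse trees for d a a a a:
  [P [Q [Q [Q [Q d a] a] a] a]]

1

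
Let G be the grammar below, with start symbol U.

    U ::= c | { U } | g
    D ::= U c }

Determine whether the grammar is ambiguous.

(D is unreachable from U, so its rules don't affect L(U).) L(U) is { openⁿ atom closeⁿ : n ≥ 0 }. The bracket depth fixes n, and the derivation is forced at every step.

Unambiguous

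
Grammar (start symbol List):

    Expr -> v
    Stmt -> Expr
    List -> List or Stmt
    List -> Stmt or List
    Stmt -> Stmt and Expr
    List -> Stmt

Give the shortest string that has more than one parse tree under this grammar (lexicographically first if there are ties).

length 1: no string has ≥2 trees
length 3: v or v has 2 parse trees

Two derivations of v or v:
  List ⇒ List or Stmt ⇒ Stmt or Stmt ⇒ Expr or Stmt ⇒ v or Stmt ⇒ v or Expr ⇒ v or v
  List ⇒ Stmt or List ⇒ Expr or List ⇒ v or List ⇒ v or Stmt ⇒ v or Expr ⇒ v or v

v or v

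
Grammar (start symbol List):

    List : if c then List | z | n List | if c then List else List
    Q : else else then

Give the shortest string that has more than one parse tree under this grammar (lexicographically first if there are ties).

if c then if c then z else z

length 1: no string has ≥2 trees
length 2: no string has ≥2 trees
length 3: no string has ≥2 trees
length 4: no string has ≥2 trees
length 5: no string has ≥2 trees
length 6: no string has ≥2 trees
length 7: no string has ≥2 trees
length 8: no string has ≥2 trees
length 9: if c then if c then z else z has 2 parse trees

Two derivations of if c then if c then z else z:
  List ⇒ if c then List ⇒ if c then if c then List else List ⇒ if c then if c then z else List ⇒ if c then if c then z else z
  List ⇒ if c then List else List ⇒ if c then if c then List else List ⇒ if c then if c then z else List ⇒ if c then if c then z else z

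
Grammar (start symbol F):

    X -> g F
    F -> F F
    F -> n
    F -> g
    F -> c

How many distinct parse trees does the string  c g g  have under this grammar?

Parse trees for c g g:
  [F [F c] [F [F g] [F g]]]
  [F [F [F c] [F g]] [F g]]

2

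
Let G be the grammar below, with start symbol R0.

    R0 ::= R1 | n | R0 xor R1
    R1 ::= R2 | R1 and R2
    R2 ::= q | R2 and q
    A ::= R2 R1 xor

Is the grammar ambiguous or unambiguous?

Witness: q and q

Derivation 1: R0 ⇒ R1 ⇒ R2 ⇒ R2 and q ⇒ q and q
Derivation 2: R0 ⇒ R1 ⇒ R1 and R2 ⇒ R2 and R2 ⇒ q and R2 ⇒ q and q

Two distinct leftmost derivations for the same string.

Ambiguous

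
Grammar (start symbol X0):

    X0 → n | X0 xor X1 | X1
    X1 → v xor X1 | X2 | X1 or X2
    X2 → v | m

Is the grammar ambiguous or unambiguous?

Witness: v xor m

Derivation 1: X0 ⇒ X0 xor X1 ⇒ X1 xor X1 ⇒ X2 xor X1 ⇒ v xor X1 ⇒ v xor X2 ⇒ v xor m
Derivation 2: X0 ⇒ X1 ⇒ v xor X1 ⇒ v xor X2 ⇒ v xor m

Two distinct leftmost derivations for the same string.

Ambiguous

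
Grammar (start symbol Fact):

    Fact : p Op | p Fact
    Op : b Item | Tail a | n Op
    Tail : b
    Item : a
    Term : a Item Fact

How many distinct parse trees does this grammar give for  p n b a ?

2

Parse trees for p n b a:
  [Fact p [Op n [Op b [Item a]]]]
  [Fact p [Op n [Op [Tail b] a]]]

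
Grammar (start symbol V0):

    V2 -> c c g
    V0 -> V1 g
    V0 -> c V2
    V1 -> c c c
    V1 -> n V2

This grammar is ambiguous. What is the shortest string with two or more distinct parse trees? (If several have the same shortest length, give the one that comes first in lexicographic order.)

length 4: c c c g has 2 parse trees

Two derivations of c c c g:
  V0 ⇒ V1 g ⇒ c c c g
  V0 ⇒ c V2 ⇒ c c c g

c c c g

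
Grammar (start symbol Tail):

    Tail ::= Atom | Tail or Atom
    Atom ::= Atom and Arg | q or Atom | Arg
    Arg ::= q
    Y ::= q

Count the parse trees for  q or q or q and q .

7

Parse trees for q or q or q and q:
  [Tail [Atom [Atom q or [Atom q or [Atom [Arg q]]]] and [Arg q]]]
  [Tail [Atom q or [Atom [Atom q or [Atom [Arg q]]] and [Arg q]]]]
  [Tail [Atom q or [Atom q or [Atom [Atom [Arg q]] and [Arg q]]]]]
  [Tail [Tail [Atom [Arg q]]] or [Atom [Atom q or [Atom [Arg q]]] and [Arg q]]]
  [Tail [Tail [Atom [Arg q]]] or [Atom q or [Atom [Atom [Arg q]] and [Arg q]]]]
  [Tail [Tail [Atom q or [Atom [Arg q]]]] or [Atom [Atom [Arg q]] and [Arg q]]]
  [Tail [Tail [Tail [Atom [Arg q]]] or [Atom [Arg q]]] or [Atom [Atom [Arg q]] and [Arg q]]]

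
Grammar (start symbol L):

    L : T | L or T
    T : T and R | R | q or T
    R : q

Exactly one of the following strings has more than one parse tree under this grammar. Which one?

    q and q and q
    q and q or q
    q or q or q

q and q and q: 1 tree
q and q or q: 1 tree
q or q or q: 4 trees

q or q or q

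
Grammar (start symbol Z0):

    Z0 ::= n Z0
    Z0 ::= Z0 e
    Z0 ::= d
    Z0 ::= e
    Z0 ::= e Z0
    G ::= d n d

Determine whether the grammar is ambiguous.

Ambiguous

Witness: e e

Derivation 1: Z0 ⇒ Z0 e ⇒ e e
Derivation 2: Z0 ⇒ e Z0 ⇒ e e

Two distinct leftmost derivations for the same string.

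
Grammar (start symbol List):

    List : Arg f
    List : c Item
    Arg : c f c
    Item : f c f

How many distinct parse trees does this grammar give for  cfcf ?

2

Parse trees for cfcf:
  [List [Arg c f c] f]
  [List c [Item f c f]]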